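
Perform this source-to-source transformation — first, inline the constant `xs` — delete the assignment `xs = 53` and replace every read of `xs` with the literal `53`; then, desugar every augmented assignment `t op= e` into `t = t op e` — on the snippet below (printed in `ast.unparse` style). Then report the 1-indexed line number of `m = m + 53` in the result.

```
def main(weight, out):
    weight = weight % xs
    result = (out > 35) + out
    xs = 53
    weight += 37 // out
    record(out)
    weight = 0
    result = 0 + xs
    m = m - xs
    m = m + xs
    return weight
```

9

Transformed code:
def main(weight, out):
    weight = weight % 53
    result = (out > 35) + out
    weight = weight + 37 // out
    record(out)
    weight = 0
    result = 0 + 53
    m = m - 53
    m = m + 53
    return weight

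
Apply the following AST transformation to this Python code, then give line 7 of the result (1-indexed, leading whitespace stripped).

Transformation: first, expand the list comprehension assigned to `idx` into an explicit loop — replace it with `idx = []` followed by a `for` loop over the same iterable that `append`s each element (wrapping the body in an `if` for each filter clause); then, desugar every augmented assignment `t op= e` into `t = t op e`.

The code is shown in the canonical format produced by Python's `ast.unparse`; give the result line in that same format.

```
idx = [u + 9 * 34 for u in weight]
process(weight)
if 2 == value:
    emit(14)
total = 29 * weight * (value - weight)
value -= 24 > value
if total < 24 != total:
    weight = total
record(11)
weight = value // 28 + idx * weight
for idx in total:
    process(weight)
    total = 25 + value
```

total = 29 * weight * (value - weight)

Transformed code:
idx = []
for u in weight:
    idx.append(u + 9 * 34)
process(weight)
if 2 == value:
    emit(14)
total = 29 * weight * (value - weight)
value = value - (24 > value)
if total < 24 != total:
    weight = total
record(11)
weight = value // 28 + idx * weight
for idx in total:
    process(weight)
    total = 25 + value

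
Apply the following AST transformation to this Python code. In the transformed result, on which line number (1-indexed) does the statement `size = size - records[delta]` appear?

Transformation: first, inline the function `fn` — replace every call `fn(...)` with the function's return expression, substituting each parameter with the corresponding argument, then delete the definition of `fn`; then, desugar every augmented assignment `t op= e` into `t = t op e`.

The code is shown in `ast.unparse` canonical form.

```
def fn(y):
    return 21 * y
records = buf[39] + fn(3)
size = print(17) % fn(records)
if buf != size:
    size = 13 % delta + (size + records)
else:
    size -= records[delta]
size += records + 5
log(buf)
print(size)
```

Transformed code:
records = buf[39] + 21 * 3
size = print(17) % (21 * records)
if buf != size:
    size = 13 % delta + (size + records)
else:
    size = size - records[delta]
size = size + (records + 5)
log(buf)
print(size)

6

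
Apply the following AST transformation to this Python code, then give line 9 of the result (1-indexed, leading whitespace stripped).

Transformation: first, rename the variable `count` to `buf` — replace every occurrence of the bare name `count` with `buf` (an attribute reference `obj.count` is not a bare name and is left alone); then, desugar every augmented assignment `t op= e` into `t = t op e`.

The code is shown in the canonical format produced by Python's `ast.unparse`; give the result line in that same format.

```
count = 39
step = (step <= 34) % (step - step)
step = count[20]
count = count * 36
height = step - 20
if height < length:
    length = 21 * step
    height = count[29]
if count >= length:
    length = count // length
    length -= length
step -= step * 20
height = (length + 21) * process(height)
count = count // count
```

Transformed code:
buf = 39
step = (step <= 34) % (step - step)
step = buf[20]
buf = buf * 36
height = step - 20
if height < length:
    length = 21 * step
    height = buf[29]
if buf >= length:
    length = buf // length
    length = length - length
step = step - step * 20
height = (length + 21) * process(height)
buf = buf // buf

if buf >= length:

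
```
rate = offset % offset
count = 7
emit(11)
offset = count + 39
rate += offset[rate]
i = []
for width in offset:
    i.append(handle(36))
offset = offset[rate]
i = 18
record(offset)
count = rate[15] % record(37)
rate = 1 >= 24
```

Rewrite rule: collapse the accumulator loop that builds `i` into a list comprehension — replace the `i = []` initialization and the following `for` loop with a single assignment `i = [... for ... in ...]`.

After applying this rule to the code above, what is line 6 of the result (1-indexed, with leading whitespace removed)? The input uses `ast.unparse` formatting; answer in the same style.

Transformed code:
rate = offset % offset
count = 7
emit(11)
offset = count + 39
rate += offset[rate]
i = [handle(36) for width in offset]
offset = offset[rate]
i = 18
record(offset)
count = rate[15] % record(37)
rate = 1 >= 24

i = [handle(36) for width in offset]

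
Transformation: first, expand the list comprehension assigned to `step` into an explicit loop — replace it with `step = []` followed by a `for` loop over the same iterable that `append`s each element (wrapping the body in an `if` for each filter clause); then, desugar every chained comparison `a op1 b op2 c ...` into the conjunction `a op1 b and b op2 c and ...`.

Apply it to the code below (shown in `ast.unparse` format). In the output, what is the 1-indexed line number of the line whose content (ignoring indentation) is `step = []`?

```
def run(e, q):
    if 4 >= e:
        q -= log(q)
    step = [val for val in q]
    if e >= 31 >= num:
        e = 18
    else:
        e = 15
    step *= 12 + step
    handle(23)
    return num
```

4

Transformed code:
def run(e, q):
    if 4 >= e:
        q -= log(q)
    step = []
    for val in q:
        step.append(val)
    if e >= 31 and 31 >= num:
        e = 18
    else:
        e = 15
    step *= 12 + step
    handle(23)
    return num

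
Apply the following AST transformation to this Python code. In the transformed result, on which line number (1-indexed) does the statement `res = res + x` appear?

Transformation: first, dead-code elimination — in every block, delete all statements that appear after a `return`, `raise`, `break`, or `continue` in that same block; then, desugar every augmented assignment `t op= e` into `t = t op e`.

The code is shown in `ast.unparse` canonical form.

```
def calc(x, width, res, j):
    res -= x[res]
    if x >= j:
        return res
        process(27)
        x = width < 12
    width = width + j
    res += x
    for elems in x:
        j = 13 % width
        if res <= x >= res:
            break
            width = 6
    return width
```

Transformed code:
def calc(x, width, res, j):
    res = res - x[res]
    if x >= j:
        return res
    width = width + j
    res = res + x
    for elems in x:
        j = 13 % width
        if res <= x >= res:
            break
    return width

6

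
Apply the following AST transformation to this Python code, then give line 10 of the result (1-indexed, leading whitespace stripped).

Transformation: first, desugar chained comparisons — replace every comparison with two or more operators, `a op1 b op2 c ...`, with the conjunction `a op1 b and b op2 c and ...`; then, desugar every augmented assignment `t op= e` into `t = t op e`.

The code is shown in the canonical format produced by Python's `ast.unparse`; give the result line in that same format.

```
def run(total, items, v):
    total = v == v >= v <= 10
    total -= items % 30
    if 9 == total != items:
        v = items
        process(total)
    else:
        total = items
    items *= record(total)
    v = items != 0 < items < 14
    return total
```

v = items != 0 and 0 < items and (items < 14)

Transformed code:
def run(total, items, v):
    total = v == v and v >= v and (v <= 10)
    total = total - items % 30
    if 9 == total and total != items:
        v = items
        process(total)
    else:
        total = items
    items = items * record(total)
    v = items != 0 and 0 < items and (items < 14)
    return total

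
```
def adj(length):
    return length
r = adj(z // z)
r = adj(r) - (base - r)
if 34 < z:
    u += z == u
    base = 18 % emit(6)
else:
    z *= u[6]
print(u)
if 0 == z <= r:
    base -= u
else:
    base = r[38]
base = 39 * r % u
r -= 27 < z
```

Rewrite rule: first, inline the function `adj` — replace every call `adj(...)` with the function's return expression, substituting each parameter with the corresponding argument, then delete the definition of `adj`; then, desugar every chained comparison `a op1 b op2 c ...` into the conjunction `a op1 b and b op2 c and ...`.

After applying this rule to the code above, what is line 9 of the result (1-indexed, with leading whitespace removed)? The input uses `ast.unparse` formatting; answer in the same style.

Transformed code:
r = z // z
r = r - (base - r)
if 34 < z:
    u += z == u
    base = 18 % emit(6)
else:
    z *= u[6]
print(u)
if 0 == z and z <= r:
    base -= u
else:
    base = r[38]
base = 39 * r % u
r -= 27 < z

if 0 == z and z <= r:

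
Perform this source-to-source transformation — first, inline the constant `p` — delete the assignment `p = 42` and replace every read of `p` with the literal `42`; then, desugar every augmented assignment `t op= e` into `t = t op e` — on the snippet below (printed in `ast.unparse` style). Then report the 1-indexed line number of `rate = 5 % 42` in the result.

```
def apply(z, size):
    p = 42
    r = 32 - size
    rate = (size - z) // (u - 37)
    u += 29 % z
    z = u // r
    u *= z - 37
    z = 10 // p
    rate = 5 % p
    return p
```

8

Transformed code:
def apply(z, size):
    r = 32 - size
    rate = (size - z) // (u - 37)
    u = u + 29 % z
    z = u // r
    u = u * (z - 37)
    z = 10 // 42
    rate = 5 % 42
    return 42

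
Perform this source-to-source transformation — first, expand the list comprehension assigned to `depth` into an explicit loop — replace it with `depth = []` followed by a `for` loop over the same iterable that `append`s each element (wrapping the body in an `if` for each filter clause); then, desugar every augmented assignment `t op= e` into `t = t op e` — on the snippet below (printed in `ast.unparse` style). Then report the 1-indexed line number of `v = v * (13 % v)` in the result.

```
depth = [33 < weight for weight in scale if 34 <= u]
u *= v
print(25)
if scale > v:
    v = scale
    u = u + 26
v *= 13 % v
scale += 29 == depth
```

10

Transformed code:
depth = []
for weight in scale:
    if 34 <= u:
        depth.append(33 < weight)
u = u * v
print(25)
if scale > v:
    v = scale
    u = u + 26
v = v * (13 % v)
scale = scale + (29 == depth)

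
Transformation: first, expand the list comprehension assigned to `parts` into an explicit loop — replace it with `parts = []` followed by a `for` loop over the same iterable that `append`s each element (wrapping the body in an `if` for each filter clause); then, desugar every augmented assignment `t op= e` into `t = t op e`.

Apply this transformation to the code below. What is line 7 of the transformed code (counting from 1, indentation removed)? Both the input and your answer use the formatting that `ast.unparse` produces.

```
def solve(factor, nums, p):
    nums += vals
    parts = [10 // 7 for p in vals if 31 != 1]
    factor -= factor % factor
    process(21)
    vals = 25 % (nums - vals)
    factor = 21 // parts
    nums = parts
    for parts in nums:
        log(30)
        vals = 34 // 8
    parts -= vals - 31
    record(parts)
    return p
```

factor = factor - factor % factor

Transformed code:
def solve(factor, nums, p):
    nums = nums + vals
    parts = []
    for p in vals:
        if 31 != 1:
            parts.append(10 // 7)
    factor = factor - factor % factor
    process(21)
    vals = 25 % (nums - vals)
    factor = 21 // parts
    nums = parts
    for parts in nums:
        log(30)
        vals = 34 // 8
    parts = parts - (vals - 31)
    record(parts)
    return p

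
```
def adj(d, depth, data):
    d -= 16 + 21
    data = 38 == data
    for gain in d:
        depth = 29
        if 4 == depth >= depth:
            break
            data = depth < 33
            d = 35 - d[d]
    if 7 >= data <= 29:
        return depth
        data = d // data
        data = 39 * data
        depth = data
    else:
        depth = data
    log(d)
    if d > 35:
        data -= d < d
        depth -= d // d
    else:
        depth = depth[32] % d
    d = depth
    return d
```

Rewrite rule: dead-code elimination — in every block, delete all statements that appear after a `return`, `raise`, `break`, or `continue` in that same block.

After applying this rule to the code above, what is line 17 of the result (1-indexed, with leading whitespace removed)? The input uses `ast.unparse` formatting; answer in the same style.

Transformed code:
def adj(d, depth, data):
    d -= 16 + 21
    data = 38 == data
    for gain in d:
        depth = 29
        if 4 == depth >= depth:
            break
    if 7 >= data <= 29:
        return depth
    else:
        depth = data
    log(d)
    if d > 35:
        data -= d < d
        depth -= d // d
    else:
        depth = depth[32] % d
    d = depth
    return d

depth = depth[32] % d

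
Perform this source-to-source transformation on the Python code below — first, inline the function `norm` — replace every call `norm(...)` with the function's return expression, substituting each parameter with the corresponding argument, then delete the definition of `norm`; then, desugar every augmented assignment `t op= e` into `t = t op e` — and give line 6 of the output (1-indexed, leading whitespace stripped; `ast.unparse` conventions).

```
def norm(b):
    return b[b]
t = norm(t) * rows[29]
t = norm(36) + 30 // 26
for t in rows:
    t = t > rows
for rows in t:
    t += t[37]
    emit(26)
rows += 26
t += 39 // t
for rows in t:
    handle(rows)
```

t = t + t[37]

Transformed code:
t = t[t] * rows[29]
t = 36[36] + 30 // 26
for t in rows:
    t = t > rows
for rows in t:
    t = t + t[37]
    emit(26)
rows = rows + 26
t = t + 39 // t
for rows in t:
    handle(rows)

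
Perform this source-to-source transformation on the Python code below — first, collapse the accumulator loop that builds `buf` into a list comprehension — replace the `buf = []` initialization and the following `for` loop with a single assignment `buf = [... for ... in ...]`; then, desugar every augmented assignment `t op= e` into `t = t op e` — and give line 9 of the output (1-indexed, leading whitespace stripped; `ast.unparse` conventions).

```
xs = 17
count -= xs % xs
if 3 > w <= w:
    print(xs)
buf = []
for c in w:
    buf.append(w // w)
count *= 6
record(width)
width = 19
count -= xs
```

count = count - xs

Transformed code:
xs = 17
count = count - xs % xs
if 3 > w <= w:
    print(xs)
buf = [w // w for c in w]
count = count * 6
record(width)
width = 19
count = count - xs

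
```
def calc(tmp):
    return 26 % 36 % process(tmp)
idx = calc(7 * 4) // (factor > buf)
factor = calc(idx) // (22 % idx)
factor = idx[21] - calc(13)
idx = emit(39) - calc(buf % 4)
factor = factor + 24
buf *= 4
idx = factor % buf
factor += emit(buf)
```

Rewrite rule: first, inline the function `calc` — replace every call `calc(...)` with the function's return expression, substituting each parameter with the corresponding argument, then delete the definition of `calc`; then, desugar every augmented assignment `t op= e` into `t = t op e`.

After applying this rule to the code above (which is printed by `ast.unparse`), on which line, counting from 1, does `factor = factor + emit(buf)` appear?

Transformed code:
idx = 26 % 36 % process(7 * 4) // (factor > buf)
factor = 26 % 36 % process(idx) // (22 % idx)
factor = idx[21] - 26 % 36 % process(13)
idx = emit(39) - 26 % 36 % process(buf % 4)
factor = factor + 24
buf = buf * 4
idx = factor % buf
factor = factor + emit(buf)

8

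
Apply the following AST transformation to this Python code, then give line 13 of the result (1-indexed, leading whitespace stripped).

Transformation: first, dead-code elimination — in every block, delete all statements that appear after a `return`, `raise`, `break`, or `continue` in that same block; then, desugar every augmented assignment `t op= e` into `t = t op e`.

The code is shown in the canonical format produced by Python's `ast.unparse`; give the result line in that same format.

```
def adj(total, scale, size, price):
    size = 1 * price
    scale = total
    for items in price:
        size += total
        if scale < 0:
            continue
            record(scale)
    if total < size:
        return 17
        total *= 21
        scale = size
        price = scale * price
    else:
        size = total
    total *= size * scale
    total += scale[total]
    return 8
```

Transformed code:
def adj(total, scale, size, price):
    size = 1 * price
    scale = total
    for items in price:
        size = size + total
        if scale < 0:
            continue
    if total < size:
        return 17
    else:
        size = total
    total = total * (size * scale)
    total = total + scale[total]
    return 8

total = total + scale[total]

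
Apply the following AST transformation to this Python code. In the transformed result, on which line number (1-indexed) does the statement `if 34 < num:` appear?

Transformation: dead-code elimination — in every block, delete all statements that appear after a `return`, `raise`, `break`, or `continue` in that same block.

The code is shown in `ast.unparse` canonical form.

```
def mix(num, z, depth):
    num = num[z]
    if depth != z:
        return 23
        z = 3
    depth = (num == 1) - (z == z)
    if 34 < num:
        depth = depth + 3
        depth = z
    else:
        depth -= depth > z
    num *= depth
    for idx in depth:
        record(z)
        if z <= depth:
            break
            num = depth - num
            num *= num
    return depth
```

Transformed code:
def mix(num, z, depth):
    num = num[z]
    if depth != z:
        return 23
    depth = (num == 1) - (z == z)
    if 34 < num:
        depth = depth + 3
        depth = z
    else:
        depth -= depth > z
    num *= depth
    for idx in depth:
        record(z)
        if z <= depth:
            break
    return depth

6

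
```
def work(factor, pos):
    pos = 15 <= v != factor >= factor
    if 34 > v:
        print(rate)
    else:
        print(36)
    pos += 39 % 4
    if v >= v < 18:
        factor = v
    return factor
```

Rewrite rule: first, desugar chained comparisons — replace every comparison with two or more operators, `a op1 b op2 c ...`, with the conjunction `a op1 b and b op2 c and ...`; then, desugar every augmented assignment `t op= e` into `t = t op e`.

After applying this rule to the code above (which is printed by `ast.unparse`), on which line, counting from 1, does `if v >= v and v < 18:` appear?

Transformed code:
def work(factor, pos):
    pos = 15 <= v and v != factor and (factor >= factor)
    if 34 > v:
        print(rate)
    else:
        print(36)
    pos = pos + 39 % 4
    if v >= v and v < 18:
        factor = v
    return factor

8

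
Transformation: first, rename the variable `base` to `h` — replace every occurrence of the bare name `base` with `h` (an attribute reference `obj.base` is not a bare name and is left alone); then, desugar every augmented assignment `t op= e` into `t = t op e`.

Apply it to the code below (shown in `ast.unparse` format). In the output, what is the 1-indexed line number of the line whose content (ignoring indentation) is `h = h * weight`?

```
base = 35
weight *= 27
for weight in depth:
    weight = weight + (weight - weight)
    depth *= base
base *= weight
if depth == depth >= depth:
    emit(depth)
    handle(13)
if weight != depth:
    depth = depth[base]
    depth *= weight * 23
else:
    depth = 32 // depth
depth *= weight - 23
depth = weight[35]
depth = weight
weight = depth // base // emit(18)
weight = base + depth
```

6

Transformed code:
h = 35
weight = weight * 27
for weight in depth:
    weight = weight + (weight - weight)
    depth = depth * h
h = h * weight
if depth == depth >= depth:
    emit(depth)
    handle(13)
if weight != depth:
    depth = depth[h]
    depth = depth * (weight * 23)
else:
    depth = 32 // depth
depth = depth * (weight - 23)
depth = weight[35]
depth = weight
weight = depth // h // emit(18)
weight = h + depth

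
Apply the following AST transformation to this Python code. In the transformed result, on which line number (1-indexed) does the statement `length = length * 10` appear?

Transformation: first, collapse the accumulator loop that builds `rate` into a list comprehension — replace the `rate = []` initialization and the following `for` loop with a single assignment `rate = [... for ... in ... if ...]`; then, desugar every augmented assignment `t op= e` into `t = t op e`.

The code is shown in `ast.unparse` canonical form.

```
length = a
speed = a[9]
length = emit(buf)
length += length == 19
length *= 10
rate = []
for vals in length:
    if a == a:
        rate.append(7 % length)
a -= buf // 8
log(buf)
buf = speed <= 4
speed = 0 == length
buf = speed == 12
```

Transformed code:
length = a
speed = a[9]
length = emit(buf)
length = length + (length == 19)
length = length * 10
rate = [7 % length for vals in length if a == a]
a = a - buf // 8
log(buf)
buf = speed <= 4
speed = 0 == length
buf = speed == 12

5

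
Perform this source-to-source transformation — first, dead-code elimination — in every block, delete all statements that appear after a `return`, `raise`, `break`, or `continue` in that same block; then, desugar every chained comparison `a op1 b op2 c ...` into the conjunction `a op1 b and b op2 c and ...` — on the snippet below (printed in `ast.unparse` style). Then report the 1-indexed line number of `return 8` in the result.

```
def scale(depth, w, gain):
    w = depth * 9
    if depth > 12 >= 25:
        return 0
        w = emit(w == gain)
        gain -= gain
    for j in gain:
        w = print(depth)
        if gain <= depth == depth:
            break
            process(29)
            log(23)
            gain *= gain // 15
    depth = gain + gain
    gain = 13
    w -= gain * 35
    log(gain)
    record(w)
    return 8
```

14

Transformed code:
def scale(depth, w, gain):
    w = depth * 9
    if depth > 12 and 12 >= 25:
        return 0
    for j in gain:
        w = print(depth)
        if gain <= depth and depth == depth:
            break
    depth = gain + gain
    gain = 13
    w -= gain * 35
    log(gain)
    record(w)
    return 8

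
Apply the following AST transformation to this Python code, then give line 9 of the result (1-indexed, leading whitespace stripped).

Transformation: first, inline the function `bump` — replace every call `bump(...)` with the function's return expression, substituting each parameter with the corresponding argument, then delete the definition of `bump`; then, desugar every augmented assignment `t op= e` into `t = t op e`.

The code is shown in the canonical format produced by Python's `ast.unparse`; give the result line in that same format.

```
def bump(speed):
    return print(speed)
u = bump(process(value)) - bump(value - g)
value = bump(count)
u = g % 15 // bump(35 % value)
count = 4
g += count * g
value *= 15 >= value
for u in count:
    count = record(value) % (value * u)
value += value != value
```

value = value + (value != value)

Transformed code:
u = print(process(value)) - print(value - g)
value = print(count)
u = g % 15 // print(35 % value)
count = 4
g = g + count * g
value = value * (15 >= value)
for u in count:
    count = record(value) % (value * u)
value = value + (value != value)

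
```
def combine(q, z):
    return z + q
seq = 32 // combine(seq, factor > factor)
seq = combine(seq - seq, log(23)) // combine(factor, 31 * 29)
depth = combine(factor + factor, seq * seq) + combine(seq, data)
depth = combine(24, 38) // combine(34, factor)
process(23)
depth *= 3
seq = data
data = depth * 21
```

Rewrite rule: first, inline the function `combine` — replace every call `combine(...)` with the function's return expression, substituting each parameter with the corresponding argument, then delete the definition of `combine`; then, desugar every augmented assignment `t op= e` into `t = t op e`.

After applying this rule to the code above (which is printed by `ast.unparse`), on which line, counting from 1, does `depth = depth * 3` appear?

Transformed code:
seq = 32 // ((factor > factor) + seq)
seq = (log(23) + (seq - seq)) // (31 * 29 + factor)
depth = seq * seq + (factor + factor) + (data + seq)
depth = (38 + 24) // (factor + 34)
process(23)
depth = depth * 3
seq = data
data = depth * 21

6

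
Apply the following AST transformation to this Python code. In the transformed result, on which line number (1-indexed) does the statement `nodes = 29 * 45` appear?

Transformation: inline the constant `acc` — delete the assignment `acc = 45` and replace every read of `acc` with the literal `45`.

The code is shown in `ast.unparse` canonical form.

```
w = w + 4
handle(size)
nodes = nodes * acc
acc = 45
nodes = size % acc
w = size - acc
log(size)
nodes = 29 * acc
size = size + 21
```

Transformed code:
w = w + 4
handle(size)
nodes = nodes * 45
nodes = size % 45
w = size - 45
log(size)
nodes = 29 * 45
size = size + 21

7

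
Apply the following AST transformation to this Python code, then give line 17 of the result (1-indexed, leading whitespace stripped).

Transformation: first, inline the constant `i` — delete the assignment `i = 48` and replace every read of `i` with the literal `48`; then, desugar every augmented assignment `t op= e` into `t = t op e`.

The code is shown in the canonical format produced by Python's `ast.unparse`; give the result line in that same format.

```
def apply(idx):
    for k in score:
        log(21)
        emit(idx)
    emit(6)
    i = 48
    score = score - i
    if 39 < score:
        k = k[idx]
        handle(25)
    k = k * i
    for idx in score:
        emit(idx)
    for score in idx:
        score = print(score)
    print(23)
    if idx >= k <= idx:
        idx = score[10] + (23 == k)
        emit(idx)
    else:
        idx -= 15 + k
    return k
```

idx = score[10] + (23 == k)

Transformed code:
def apply(idx):
    for k in score:
        log(21)
        emit(idx)
    emit(6)
    score = score - 48
    if 39 < score:
        k = k[idx]
        handle(25)
    k = k * 48
    for idx in score:
        emit(idx)
    for score in idx:
        score = print(score)
    print(23)
    if idx >= k <= idx:
        idx = score[10] + (23 == k)
        emit(idx)
    else:
        idx = idx - (15 + k)
    return k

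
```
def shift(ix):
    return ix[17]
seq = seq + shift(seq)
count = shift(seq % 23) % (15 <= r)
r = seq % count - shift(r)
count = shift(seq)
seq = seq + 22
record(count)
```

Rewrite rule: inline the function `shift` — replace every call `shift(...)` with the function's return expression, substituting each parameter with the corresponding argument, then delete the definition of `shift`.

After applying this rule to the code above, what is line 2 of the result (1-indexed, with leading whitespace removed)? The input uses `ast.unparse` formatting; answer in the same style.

Transformed code:
seq = seq + seq[17]
count = (seq % 23)[17] % (15 <= r)
r = seq % count - r[17]
count = seq[17]
seq = seq + 22
record(count)

count = (seq % 23)[17] % (15 <= r)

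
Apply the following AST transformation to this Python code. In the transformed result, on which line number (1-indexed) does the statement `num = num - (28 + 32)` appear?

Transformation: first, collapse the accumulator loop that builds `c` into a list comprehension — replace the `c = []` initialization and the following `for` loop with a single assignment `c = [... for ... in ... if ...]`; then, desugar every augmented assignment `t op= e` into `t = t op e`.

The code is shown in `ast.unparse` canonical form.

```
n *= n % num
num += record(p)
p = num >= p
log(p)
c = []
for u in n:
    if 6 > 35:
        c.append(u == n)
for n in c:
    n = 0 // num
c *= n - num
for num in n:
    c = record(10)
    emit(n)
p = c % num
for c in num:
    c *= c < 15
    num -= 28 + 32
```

Transformed code:
n = n * (n % num)
num = num + record(p)
p = num >= p
log(p)
c = [u == n for u in n if 6 > 35]
for n in c:
    n = 0 // num
c = c * (n - num)
for num in n:
    c = record(10)
    emit(n)
p = c % num
for c in num:
    c = c * (c < 15)
    num = num - (28 + 32)

15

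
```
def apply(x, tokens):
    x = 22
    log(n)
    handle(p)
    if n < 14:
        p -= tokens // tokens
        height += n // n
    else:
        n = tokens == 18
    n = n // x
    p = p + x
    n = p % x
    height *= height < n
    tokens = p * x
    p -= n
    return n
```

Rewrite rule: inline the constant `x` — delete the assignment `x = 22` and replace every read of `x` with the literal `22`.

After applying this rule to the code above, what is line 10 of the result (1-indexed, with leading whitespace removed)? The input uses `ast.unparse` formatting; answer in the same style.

p = p + 22

Transformed code:
def apply(x, tokens):
    log(n)
    handle(p)
    if n < 14:
        p -= tokens // tokens
        height += n // n
    else:
        n = tokens == 18
    n = n // 22
    p = p + 22
    n = p % 22
    height *= height < n
    tokens = p * 22
    p -= n
    return n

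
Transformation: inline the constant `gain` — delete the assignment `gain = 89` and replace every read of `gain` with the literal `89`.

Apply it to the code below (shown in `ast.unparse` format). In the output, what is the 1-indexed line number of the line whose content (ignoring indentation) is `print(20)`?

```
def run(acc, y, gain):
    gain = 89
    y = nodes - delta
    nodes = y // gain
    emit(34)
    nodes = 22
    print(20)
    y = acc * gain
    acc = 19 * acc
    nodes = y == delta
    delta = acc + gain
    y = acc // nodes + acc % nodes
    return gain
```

6

Transformed code:
def run(acc, y, gain):
    y = nodes - delta
    nodes = y // 89
    emit(34)
    nodes = 22
    print(20)
    y = acc * 89
    acc = 19 * acc
    nodes = y == delta
    delta = acc + 89
    y = acc // nodes + acc % nodes
    return 89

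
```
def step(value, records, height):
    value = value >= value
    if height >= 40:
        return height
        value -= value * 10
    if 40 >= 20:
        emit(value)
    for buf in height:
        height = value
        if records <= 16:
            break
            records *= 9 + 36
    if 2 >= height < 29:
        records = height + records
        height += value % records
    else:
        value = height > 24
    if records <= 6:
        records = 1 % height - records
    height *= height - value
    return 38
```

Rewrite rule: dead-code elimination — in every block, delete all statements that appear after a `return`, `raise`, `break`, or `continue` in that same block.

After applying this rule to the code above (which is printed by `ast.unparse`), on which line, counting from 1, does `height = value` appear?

Transformed code:
def step(value, records, height):
    value = value >= value
    if height >= 40:
        return height
    if 40 >= 20:
        emit(value)
    for buf in height:
        height = value
        if records <= 16:
            break
    if 2 >= height < 29:
        records = height + records
        height += value % records
    else:
        value = height > 24
    if records <= 6:
        records = 1 % height - records
    height *= height - value
    return 38

8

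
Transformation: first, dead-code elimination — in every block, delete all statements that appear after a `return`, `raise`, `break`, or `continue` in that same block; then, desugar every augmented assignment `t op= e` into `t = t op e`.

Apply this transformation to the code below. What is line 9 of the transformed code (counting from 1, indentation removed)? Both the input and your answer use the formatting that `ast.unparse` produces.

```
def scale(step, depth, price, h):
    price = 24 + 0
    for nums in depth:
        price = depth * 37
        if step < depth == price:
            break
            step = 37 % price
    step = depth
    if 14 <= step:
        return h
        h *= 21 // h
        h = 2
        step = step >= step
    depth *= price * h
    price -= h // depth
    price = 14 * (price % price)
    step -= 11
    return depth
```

Transformed code:
def scale(step, depth, price, h):
    price = 24 + 0
    for nums in depth:
        price = depth * 37
        if step < depth == price:
            break
    step = depth
    if 14 <= step:
        return h
    depth = depth * (price * h)
    price = price - h // depth
    price = 14 * (price % price)
    step = step - 11
    return depth

return h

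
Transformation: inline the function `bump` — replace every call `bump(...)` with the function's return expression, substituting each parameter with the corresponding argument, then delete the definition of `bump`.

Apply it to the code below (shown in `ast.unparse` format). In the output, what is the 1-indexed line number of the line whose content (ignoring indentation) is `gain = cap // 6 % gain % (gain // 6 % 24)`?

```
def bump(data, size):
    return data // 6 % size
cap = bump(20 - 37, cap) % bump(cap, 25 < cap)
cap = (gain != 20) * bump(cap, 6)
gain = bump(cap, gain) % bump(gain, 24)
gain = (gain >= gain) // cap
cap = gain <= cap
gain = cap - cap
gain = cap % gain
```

Transformed code:
cap = (20 - 37) // 6 % cap % (cap // 6 % (25 < cap))
cap = (gain != 20) * (cap // 6 % 6)
gain = cap // 6 % gain % (gain // 6 % 24)
gain = (gain >= gain) // cap
cap = gain <= cap
gain = cap - cap
gain = cap % gain

3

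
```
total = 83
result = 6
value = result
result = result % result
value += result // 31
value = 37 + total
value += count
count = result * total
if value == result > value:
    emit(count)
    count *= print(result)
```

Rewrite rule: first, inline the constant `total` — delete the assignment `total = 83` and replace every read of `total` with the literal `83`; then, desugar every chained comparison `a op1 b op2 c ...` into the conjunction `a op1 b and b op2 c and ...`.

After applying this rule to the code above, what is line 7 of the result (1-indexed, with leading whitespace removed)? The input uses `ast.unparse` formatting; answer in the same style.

count = result * 83

Transformed code:
result = 6
value = result
result = result % result
value += result // 31
value = 37 + 83
value += count
count = result * 83
if value == result and result > value:
    emit(count)
    count *= print(result)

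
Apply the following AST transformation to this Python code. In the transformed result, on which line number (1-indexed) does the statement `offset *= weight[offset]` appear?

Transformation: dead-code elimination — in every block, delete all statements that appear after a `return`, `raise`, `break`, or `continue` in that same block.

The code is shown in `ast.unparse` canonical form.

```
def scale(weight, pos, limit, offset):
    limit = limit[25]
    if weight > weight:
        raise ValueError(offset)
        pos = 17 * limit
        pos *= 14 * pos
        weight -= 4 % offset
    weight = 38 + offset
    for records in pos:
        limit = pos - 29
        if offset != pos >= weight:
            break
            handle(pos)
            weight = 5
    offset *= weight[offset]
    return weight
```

10

Transformed code:
def scale(weight, pos, limit, offset):
    limit = limit[25]
    if weight > weight:
        raise ValueError(offset)
    weight = 38 + offset
    for records in pos:
        limit = pos - 29
        if offset != pos >= weight:
            break
    offset *= weight[offset]
    return weight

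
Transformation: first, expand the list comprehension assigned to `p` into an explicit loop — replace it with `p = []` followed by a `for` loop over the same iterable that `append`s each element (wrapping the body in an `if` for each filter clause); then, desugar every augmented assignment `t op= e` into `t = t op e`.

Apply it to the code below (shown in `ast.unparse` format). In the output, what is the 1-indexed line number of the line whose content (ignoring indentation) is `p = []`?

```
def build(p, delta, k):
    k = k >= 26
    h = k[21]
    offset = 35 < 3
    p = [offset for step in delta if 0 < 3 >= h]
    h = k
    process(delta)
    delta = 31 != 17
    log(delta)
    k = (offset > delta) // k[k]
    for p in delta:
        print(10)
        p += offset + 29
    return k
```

5

Transformed code:
def build(p, delta, k):
    k = k >= 26
    h = k[21]
    offset = 35 < 3
    p = []
    for step in delta:
        if 0 < 3 >= h:
            p.append(offset)
    h = k
    process(delta)
    delta = 31 != 17
    log(delta)
    k = (offset > delta) // k[k]
    for p in delta:
        print(10)
        p = p + (offset + 29)
    return k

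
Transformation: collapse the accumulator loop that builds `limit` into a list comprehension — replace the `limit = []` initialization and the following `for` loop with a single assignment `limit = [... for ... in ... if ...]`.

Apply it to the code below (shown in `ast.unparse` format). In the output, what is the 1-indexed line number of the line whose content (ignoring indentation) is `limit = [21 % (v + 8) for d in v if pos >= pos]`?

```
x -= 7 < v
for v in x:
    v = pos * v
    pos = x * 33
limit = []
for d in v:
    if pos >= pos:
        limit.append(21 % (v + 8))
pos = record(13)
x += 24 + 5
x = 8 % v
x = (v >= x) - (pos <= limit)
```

Transformed code:
x -= 7 < v
for v in x:
    v = pos * v
    pos = x * 33
limit = [21 % (v + 8) for d in v if pos >= pos]
pos = record(13)
x += 24 + 5
x = 8 % v
x = (v >= x) - (pos <= limit)

5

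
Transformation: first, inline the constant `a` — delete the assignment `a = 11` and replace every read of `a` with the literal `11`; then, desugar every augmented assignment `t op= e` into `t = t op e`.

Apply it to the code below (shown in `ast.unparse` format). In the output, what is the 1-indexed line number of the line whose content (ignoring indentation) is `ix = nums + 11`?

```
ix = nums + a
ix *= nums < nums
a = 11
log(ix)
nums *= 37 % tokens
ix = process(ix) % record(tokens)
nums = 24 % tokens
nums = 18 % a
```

1

Transformed code:
ix = nums + 11
ix = ix * (nums < nums)
log(ix)
nums = nums * (37 % tokens)
ix = process(ix) % record(tokens)
nums = 24 % tokens
nums = 18 % 11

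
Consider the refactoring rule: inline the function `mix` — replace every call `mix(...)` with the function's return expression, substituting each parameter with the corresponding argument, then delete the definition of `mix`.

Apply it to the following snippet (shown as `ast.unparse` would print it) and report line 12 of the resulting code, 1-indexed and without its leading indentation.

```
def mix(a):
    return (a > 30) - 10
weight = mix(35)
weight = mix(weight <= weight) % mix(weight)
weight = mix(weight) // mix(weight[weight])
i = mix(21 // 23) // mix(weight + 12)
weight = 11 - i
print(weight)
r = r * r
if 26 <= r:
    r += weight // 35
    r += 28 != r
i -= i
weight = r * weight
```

Transformed code:
weight = (35 > 30) - 10
weight = (((weight <= weight) > 30) - 10) % ((weight > 30) - 10)
weight = ((weight > 30) - 10) // ((weight[weight] > 30) - 10)
i = ((21 // 23 > 30) - 10) // ((weight + 12 > 30) - 10)
weight = 11 - i
print(weight)
r = r * r
if 26 <= r:
    r += weight // 35
    r += 28 != r
i -= i
weight = r * weight

weight = r * weight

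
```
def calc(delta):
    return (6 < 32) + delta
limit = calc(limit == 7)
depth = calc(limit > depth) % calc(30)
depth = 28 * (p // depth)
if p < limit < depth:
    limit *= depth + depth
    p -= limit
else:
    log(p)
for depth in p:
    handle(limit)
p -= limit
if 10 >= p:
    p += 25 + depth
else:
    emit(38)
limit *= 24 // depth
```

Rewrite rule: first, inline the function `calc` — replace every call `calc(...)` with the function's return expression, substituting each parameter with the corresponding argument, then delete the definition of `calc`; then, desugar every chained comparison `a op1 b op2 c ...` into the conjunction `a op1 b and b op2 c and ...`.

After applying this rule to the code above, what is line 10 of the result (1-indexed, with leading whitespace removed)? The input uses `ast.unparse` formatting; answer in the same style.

handle(limit)

Transformed code:
limit = (6 < 32) + (limit == 7)
depth = ((6 < 32) + (limit > depth)) % ((6 < 32) + 30)
depth = 28 * (p // depth)
if p < limit and limit < depth:
    limit *= depth + depth
    p -= limit
else:
    log(p)
for depth in p:
    handle(limit)
p -= limit
if 10 >= p:
    p += 25 + depth
else:
    emit(38)
limit *= 24 // depth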